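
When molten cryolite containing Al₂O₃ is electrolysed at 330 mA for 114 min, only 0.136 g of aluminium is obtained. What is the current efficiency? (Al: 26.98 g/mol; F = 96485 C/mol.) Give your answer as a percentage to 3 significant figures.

64.6%

Q = 0.330 × 6840 = 2257 C
n(e⁻) = 2257 / 96485 = 0.02339 mol
Al³⁺ + 3e⁻ → Al, so theoretical n(Al) = 0.007797 mol → 0.2104 g
Efficiency = 0.136 / 0.2104 = 0.6464 = 64.6%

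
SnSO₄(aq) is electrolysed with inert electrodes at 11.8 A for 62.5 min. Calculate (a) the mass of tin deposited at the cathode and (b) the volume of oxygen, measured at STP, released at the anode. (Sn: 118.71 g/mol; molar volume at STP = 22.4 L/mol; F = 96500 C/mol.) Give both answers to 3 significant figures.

27.2 g Sn; 2.57 L O₂

Q = 11.8 × 3750 = 44250 C; n(e⁻) = 44250 / 96500 = 0.4585 mol
Cathode: Sn²⁺ + 2e⁻ → Sn → n(Sn) = 0.4585/2 = 0.2293 mol → 27.2 g
Anode: 2H₂O → O₂ + 4H⁺ + 4e⁻ → n(O₂) = 0.4585/4 = 0.1146 mol → 2.57 L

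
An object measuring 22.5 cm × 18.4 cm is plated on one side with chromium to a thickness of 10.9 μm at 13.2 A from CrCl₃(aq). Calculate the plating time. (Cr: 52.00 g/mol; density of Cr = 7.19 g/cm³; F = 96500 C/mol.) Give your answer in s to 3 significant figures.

Plated area = 22.5 × 18.4 = 414.0 cm²
Volume = 414.0 × 10.9×10⁻⁴ cm = 0.4513 cm³
m(Cr) = 0.4513 × 7.19 = 3.245 g
n(Cr) = 3.245 / 52.00 = 0.06240 mol; n(e⁻) = 3 × 0.06240 = 0.1872 mol
Q = 0.1872 × 96500 = 18060 C
t = 18060 / 13.2 = 1368 s

1370 s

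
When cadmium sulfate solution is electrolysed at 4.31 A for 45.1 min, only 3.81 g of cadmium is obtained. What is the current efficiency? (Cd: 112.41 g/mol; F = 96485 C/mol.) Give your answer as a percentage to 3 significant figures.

Q = 4.31 × 2706 = 11660 C
n(e⁻) = 11660 / 96485 = 0.1208 mol
Cd²⁺ + 2e⁻ → Cd, so theoretical n(Cd) = 0.06040 mol → 6.790 g
Efficiency = 3.81 / 6.790 = 0.5611 = 56.1%

56.1%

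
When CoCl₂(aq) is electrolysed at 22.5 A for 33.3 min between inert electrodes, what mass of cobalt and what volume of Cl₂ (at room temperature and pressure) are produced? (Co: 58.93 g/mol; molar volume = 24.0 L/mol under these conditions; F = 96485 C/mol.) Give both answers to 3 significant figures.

Q = 22.5 × 1998 = 44960 C; n(e⁻) = 44960 / 96485 = 0.4660 mol
Cathode: Co²⁺ + 2e⁻ → Co → n(Co) = 0.4660/2 = 0.2330 mol → 13.7 g
Anode: 2Cl⁻ → Cl₂ + 2e⁻ → n(Cl₂) = 0.4660/2 = 0.2330 mol → 5.59 L

13.7 g Co; 5.59 L Cl₂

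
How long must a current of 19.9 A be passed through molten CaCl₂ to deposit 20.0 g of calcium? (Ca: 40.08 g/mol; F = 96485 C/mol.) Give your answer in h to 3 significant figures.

1.34 h

n(Ca) = 20.0 / 40.08 = 0.4990 mol
Ca²⁺ + 2e⁻ → Ca, so n(e⁻) = 2 × 0.4990 = 0.9980 mol
Q = 0.9980 × 96485 = 96290 C
t = Q / I = 96290 / 19.9 = 4839 s = 1.34 h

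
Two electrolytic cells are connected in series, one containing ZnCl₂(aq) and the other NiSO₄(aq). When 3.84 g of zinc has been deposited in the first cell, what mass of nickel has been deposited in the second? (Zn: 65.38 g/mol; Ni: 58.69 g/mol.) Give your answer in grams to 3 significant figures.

n(Zn) = 3.84 / 65.38 = 0.05873 mol
Zn²⁺ + 2e⁻ → Zn, so n(e⁻) = 2 × 0.05873 = 0.1175 mol
Same current for the same time ⇒ same n(e⁻) = 0.1175 mol in both cells.
Ni²⁺ + 2e⁻ → Ni, so n(Ni) = 0.1175 / 2 = 0.05875 mol
m(Ni) = 0.05875 × 58.69 = 3.45 g

3.45 g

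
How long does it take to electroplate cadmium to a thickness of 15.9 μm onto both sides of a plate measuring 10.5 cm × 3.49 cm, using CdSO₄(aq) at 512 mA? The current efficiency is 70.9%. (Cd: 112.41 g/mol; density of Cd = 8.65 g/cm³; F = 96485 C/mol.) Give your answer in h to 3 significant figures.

Plated area = 2 × 10.5 × 3.49 = 73.29 cm²
Volume = 73.29 × 15.9×10⁻⁴ cm = 0.1165 cm³
m(Cd) = 0.1165 × 8.65 = 1.008 g
n(Cd) = 1.008 / 112.41 = 0.008967 mol; n(e⁻) = 2 × 0.008967 = 0.01793 mol
Q = 0.01793 × 96485 / 0.709 = 2440 C
t = 2440 / 0.512 = 4766 s = 1.32 h

1.32 h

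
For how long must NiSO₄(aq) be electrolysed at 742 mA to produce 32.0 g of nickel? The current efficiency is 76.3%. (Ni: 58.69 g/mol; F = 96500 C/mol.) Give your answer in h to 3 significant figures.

51.6 h

n(Ni) = 32.0 / 58.69 = 0.5452 mol
Ni²⁺ + 2e⁻ → Ni, so n(e⁻) = 2 × 0.5452 = 1.090 mol
Q = 1.090 × 96500 / 0.763 = 1.379×10^5 C
t = Q / I = 1.379×10^5 / 0.742 = 1.858×10^5 s = 51.6 h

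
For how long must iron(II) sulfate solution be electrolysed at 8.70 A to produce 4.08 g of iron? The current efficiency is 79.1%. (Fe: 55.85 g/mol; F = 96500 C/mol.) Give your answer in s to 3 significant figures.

2050 s

n(Fe) = 4.08 / 55.85 = 0.07305 mol
Fe²⁺ + 2e⁻ → Fe, so n(e⁻) = 2 × 0.07305 = 0.1461 mol
Q = 0.1461 × 96500 / 0.791 = 17820 C
t = Q / I = 17820 / 8.70 = 2048 s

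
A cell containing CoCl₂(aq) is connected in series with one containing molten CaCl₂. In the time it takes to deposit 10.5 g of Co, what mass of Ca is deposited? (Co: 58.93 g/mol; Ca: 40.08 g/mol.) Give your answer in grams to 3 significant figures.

n(Co) = 10.5 / 58.93 = 0.1782 mol
Co²⁺ + 2e⁻ → Co, so n(e⁻) = 2 × 0.1782 = 0.3564 mol
The cells are in series, so the same charge (and hence the same n(e⁻) = 0.3564 mol) passes through both.
Ca²⁺ + 2e⁻ → Ca, so n(Ca) = 0.3564 / 2 = 0.1782 mol
m(Ca) = 0.1782 × 40.08 = 7.14 g

7.14 g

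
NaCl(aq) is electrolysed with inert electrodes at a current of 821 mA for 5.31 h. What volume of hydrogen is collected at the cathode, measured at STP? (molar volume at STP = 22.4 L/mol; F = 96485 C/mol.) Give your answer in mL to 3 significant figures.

Q = It = 0.821 × 19116 = 15690 C
Moles of electrons = 15690 / 96485 = 0.1626 mol
2H⁺ + 2e⁻ → H₂, so n(H₂) = 0.1626 / 2 = 0.08130 mol
V = 0.08130 × 22.4 = 1.821 L
= 1820 mL

1820 mL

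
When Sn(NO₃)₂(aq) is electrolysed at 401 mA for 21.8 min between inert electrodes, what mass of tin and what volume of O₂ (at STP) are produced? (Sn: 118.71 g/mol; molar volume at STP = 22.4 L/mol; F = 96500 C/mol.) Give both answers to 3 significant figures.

0.323 g Sn; 0.0304 L O₂

Q = 0.401 × 1308 = 524.5 C; n(e⁻) = 524.5 / 96500 = 0.005435 mol
Cathode: Sn²⁺ + 2e⁻ → Sn → n(Sn) = 0.005435/2 = 0.002718 mol → 0.323 g
Anode: 2H₂O → O₂ + 4H⁺ + 4e⁻ → n(O₂) = 0.005435/4 = 0.001359 mol → 0.0304 L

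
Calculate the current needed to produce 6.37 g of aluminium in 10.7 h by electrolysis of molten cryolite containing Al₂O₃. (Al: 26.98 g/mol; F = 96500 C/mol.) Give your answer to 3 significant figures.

1.77 A

n(Al) = 6.37 / 26.98 = 0.2361 mol
Al³⁺ + 3e⁻ → Al, so n(e⁻) = 3 × 0.2361 = 0.7083 mol
Q = 0.7083 × 96500 = 68350 C
I = Q / t = 68350 / 38520 s = 1.77 A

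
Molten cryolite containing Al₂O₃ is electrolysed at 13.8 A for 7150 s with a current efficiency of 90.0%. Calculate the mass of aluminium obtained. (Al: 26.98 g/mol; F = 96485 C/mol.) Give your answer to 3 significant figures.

8.28 g

Q = 13.8 × 7150 = 98670 C
n(e⁻) = 98670 / 96485 = 1.023 mol
Al³⁺ + 3e⁻ → Al, so theoretical m(Al) = 0.3410 × 26.98 = 9.200 g
Actual mass = 90.0% × 9.200 = 8.28 g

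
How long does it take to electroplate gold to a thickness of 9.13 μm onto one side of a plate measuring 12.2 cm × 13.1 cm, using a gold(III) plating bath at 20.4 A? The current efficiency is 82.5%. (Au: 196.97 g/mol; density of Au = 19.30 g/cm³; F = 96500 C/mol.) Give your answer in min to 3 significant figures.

Plated area = 12.2 × 13.1 = 159.8 cm²
Volume = 159.8 × 9.13×10⁻⁴ cm = 0.1459 cm³
m(Au) = 0.1459 × 19.30 = 2.816 g
n(Au) = 2.816 / 196.97 = 0.01430 mol; n(e⁻) = 3 × 0.01430 = 0.04290 mol
Q = 0.04290 × 96500 / 0.825 = 5018 C
t = 5018 / 20.4 = 246.0 s = 4.10 min

4.10 min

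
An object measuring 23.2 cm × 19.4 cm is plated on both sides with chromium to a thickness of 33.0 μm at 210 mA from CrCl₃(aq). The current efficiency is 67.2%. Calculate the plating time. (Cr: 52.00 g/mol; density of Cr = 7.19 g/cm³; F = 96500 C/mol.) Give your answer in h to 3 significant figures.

234 h

Plated area = 2 × 23.2 × 19.4 = 900.2 cm²
Volume = 900.2 × 33.0×10⁻⁴ cm = 2.971 cm³
m(Cr) = 2.971 × 7.19 = 21.36 g
n(Cr) = 21.36 / 52.00 = 0.4108 mol; n(e⁻) = 3 × 0.4108 = 1.232 mol
Q = 1.232 × 96500 / 0.672 = 1.769×10^5 C
t = 1.769×10^5 / 0.210 = 8.424×10^5 s = 234 h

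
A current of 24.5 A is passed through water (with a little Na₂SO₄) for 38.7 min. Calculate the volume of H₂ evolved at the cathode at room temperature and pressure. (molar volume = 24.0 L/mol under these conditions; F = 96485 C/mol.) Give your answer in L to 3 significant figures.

Q = 24.5 A × 2322 s = 56890 C
Moles of electrons = 56890 / 96485 = 0.5896 mol
2H⁺ + 2e⁻ → H₂, so n(H₂) = 0.5896 / 2 = 0.2948 mol
V = 0.2948 × 24.0 = 7.075 L

7.08 L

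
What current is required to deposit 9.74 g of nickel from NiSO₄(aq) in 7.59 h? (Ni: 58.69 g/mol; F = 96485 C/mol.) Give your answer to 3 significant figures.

1.17 A

n(Ni) = 9.74 / 58.69 = 0.1660 mol
Ni²⁺ + 2e⁻ → Ni, so n(e⁻) = 2 × 0.1660 = 0.3320 mol
Q = 0.3320 × 96485 = 32030 C
I = Q / t = 32030 / 27324 s = 1.17 A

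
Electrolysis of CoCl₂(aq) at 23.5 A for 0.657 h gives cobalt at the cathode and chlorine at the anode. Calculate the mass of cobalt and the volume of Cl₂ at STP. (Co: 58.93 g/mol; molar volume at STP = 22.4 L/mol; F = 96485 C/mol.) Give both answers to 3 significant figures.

17.0 g Co; 6.45 L Cl₂

Q = 23.5 × 2365.2 = 55580 C; n(e⁻) = 55580 / 96485 = 0.5760 mol
Cathode: Co²⁺ + 2e⁻ → Co → n(Co) = 0.5760/2 = 0.2880 mol → 17.0 g
Anode: 2Cl⁻ → Cl₂ + 2e⁻ → n(Cl₂) = 0.5760/2 = 0.2880 mol → 6.45 L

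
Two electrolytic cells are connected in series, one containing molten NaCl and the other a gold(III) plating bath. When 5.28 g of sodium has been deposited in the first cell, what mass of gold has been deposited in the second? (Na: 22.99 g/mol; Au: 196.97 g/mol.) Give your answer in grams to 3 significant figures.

n(Na) = 5.28 / 22.99 = 0.2297 mol
Na⁺ + e⁻ → Na, so n(e⁻) = 0.2297 mol
The cells are in series, so the same charge (and hence the same n(e⁻) = 0.2297 mol) passes through both.
Au³⁺ + 3e⁻ → Au, so n(Au) = 0.2297 / 3 = 0.07657 mol
m(Au) = 0.07657 × 196.97 = 15.1 g

15.1 g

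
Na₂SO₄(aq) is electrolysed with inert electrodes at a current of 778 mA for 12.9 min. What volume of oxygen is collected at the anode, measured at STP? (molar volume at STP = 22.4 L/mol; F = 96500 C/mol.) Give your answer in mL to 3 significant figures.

Q = 0.778 A × 774 s = 602.2 C
n(e⁻) = 602.2 / 96500 = 0.006240 mol
2H₂O → O₂ + 4H⁺ + 4e⁻, so n(O₂) = 0.006240 / 4 = 0.001560 mol
V = 0.001560 × 22.4 = 0.03494 L
= 34.9 mL

34.9 mL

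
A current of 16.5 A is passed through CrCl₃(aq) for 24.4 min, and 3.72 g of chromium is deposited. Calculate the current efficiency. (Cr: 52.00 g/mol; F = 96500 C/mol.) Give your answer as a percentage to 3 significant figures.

Q = 16.5 × 1464 = 24160 C
n(e⁻) = 24160 / 96500 = 0.2504 mol
Cr³⁺ + 3e⁻ → Cr, so theoretical n(Cr) = 0.08347 mol → 4.340 g
Efficiency = 3.72 / 4.340 = 0.8571 = 85.7%

85.7%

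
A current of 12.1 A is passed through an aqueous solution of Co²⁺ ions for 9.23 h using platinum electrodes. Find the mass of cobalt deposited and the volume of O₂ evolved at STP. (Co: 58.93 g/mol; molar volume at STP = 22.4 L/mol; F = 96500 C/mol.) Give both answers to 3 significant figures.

Q = 12.1 × 33228 = 4.021×10^5 C; n(e⁻) = 4.021×10^5 / 96500 = 4.167 mol
Cathode: Co²⁺ + 2e⁻ → Co → n(Co) = 4.167/2 = 2.084 mol → 123 g
Anode: 2H₂O → O₂ + 4H⁺ + 4e⁻ → n(O₂) = 4.167/4 = 1.042 mol → 23.3 L

123 g Co; 23.3 L O₂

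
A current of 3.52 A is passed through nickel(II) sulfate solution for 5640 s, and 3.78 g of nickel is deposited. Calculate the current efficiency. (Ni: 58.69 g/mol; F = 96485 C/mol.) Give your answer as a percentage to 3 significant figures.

Q = 3.52 × 5640 = 19850 C
n(e⁻) = 19850 / 96485 = 0.2057 mol
Ni²⁺ + 2e⁻ → Ni, so theoretical n(Ni) = 0.1029 mol → 6.039 g
Efficiency = 3.78 / 6.039 = 0.6259 = 62.6%

62.6%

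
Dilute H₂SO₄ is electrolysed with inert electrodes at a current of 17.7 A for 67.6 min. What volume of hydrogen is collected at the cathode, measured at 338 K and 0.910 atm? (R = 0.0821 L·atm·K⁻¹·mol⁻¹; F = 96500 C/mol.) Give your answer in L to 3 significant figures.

11.3 L

Q = It = 17.7 × 4056 = 71790 C
n(e⁻) = 71790 / 96500 = 0.7439 mol
2H⁺ + 2e⁻ → H₂, so n(H₂) = 0.7439 / 2 = 0.3720 mol
V = nRT/P = 0.3720 × 0.0821 × 338 / 0.910 = 11.34 L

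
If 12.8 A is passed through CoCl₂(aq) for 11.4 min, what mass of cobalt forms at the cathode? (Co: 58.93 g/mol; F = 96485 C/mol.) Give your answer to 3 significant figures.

2.67 g

Q = It = 12.8 × 684 = 8755 C
n(e⁻) = 8755 / 96485 = 0.09074 mol
Co²⁺ + 2e⁻ → Co, so n(Co) = 0.09074 / 2 = 0.04537 mol
m = 0.04537 × 58.93 = 2.67 g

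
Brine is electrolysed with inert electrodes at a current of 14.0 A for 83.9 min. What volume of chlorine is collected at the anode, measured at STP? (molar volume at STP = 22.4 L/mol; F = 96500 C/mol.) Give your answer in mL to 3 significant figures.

8180 mL

Q = It = 14.0 × 5034 = 70480 C
n(e⁻) = 70480 / 96500 = 0.7304 mol
2Cl⁻ → Cl₂ + 2e⁻, so n(Cl₂) = 0.7304 / 2 = 0.3652 mol
V = 0.3652 × 22.4 = 8.180 L
= 8180 mL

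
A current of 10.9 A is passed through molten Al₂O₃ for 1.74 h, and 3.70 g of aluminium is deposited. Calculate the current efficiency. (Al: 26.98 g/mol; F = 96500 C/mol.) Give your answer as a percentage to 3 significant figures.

Q = 10.9 × 6264 = 68280 C
n(e⁻) = 68280 / 96500 = 0.7076 mol
Al³⁺ + 3e⁻ → Al, so theoretical n(Al) = 0.2359 mol → 6.365 g
Efficiency = 3.70 / 6.365 = 0.5813 = 58.1%

58.1%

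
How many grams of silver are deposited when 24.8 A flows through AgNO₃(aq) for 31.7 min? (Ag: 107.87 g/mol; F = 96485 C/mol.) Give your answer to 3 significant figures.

Q = It = 24.8 × 1902 = 47170 C
n(e⁻) = Q/F = 47170/96485 = 0.4889 mol
Ag⁺ + e⁻ → Ag, so n(Ag) = 0.4889 mol
m = 0.4889 × 107.87 = 52.7 g

52.7 g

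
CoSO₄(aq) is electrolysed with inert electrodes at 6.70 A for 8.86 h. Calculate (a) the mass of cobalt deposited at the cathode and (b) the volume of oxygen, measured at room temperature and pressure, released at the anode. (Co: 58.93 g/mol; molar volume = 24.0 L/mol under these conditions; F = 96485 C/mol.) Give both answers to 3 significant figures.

65.3 g Co; 13.3 L O₂

Q = 6.70 × 31896 = 2.137×10^5 C; n(e⁻) = 2.137×10^5 / 96485 = 2.215 mol
Cathode: Co²⁺ + 2e⁻ → Co → n(Co) = 2.215/2 = 1.108 mol → 65.3 g
Anode: 2H₂O → O₂ + 4H⁺ + 4e⁻ → n(O₂) = 2.215/4 = 0.5538 mol → 13.3 L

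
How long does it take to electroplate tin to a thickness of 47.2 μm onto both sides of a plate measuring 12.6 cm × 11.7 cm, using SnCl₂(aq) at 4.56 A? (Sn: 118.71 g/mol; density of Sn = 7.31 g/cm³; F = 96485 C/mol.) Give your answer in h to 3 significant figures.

1.01 h

Plated area = 2 × 12.6 × 11.7 = 294.8 cm²
Volume = 294.8 × 47.2×10⁻⁴ cm = 1.391 cm³
m(Sn) = 1.391 × 7.31 = 10.17 g
n(Sn) = 10.17 / 118.71 = 0.08567 mol; n(e⁻) = 2 × 0.08567 = 0.1713 mol
Q = 0.1713 × 96485 = 16530 C
t = 16530 / 4.56 = 3625 s = 1.01 h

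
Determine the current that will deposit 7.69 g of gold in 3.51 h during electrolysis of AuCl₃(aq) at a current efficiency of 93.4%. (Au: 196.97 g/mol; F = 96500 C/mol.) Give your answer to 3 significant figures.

0.958 A

n(Au) = 7.69 / 196.97 = 0.03904 mol
Au³⁺ + 3e⁻ → Au, so n(e⁻) = 3 × 0.03904 = 0.1171 mol
Q = 0.1171 × 96500 / 0.934 = 12100 C
I = Q / t = 12100 / 12636 s = 0.958 A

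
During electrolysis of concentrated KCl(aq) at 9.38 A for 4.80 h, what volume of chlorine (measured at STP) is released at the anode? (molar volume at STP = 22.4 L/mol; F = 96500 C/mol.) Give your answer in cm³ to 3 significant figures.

Q = 9.38 A × 17280 s = 1.621×10^5 C
Moles of electrons = 1.621×10^5 / 96500 = 1.680 mol
2Cl⁻ → Cl₂ + 2e⁻, so n(Cl₂) = 1.680 / 2 = 0.8400 mol
V = 0.8400 × 22.4 = 18.82 L
= 18800 cm³

18800 cm³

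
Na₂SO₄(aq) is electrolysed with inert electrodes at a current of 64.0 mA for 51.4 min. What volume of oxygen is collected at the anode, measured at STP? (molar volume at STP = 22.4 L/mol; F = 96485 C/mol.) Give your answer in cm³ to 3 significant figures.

11.5 cm³

Charge passed = 0.0640 × 3084 = 197.4 C
n(e⁻) = Q/F = 197.4/96485 = 0.002046 mol
2H₂O → O₂ + 4H⁺ + 4e⁻, so n(O₂) = 0.002046 / 4 = 5.115×10^-4 mol
V = 5.115×10^-4 × 22.4 = 0.01146 L
= 11.5 cm³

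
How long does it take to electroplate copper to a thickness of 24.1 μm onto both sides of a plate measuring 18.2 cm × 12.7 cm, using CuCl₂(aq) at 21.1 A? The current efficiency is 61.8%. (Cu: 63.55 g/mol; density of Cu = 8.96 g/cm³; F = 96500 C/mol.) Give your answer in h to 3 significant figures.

0.646 h

Plated area = 2 × 18.2 × 12.7 = 462.3 cm²
Volume = 462.3 × 24.1×10⁻⁴ cm = 1.114 cm³
m(Cu) = 1.114 × 8.96 = 9.981 g
n(Cu) = 9.981 / 63.55 = 0.1571 mol; n(e⁻) = 2 × 0.1571 = 0.3142 mol
Q = 0.3142 × 96500 / 0.618 = 49060 C
t = 49060 / 21.1 = 2325 s = 0.646 h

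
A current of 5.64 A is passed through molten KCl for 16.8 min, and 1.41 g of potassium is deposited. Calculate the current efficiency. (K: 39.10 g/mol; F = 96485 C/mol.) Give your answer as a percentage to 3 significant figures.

61.2%

Q = 5.64 × 1008 = 5685 C
n(e⁻) = 5685 / 96485 = 0.05892 mol
K⁺ + e⁻ → K, so theoretical n(K) = 0.05892 mol → 2.304 g
Efficiency = 1.41 / 2.304 = 0.6120 = 61.2%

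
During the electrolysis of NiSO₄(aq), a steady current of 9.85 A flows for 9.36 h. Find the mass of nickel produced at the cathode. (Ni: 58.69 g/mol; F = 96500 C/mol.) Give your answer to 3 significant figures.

101 g

Q = It = 9.85 × 33696 = 3.319×10^5 C
Moles of electrons = 3.319×10^5 / 96500 = 3.439 mol
Ni²⁺ + 2e⁻ → Ni, so n(Ni) = 3.439 / 2 = 1.720 mol
m = 1.720 × 58.69 = 101 g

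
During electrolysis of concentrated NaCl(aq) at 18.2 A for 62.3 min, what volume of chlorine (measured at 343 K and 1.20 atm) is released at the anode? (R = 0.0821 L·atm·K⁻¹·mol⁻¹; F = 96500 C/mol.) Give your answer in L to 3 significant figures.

Charge passed = 18.2 × 3738 = 68030 C
Moles of electrons = 68030 / 96500 = 0.7050 mol
2Cl⁻ → Cl₂ + 2e⁻, so n(Cl₂) = 0.7050 / 2 = 0.3525 mol
V = nRT/P = 0.3525 × 0.0821 × 343 / 1.20 = 8.272 L

8.27 L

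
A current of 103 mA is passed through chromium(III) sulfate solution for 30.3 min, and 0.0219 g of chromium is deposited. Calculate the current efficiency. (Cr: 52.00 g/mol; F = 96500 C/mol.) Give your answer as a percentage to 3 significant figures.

Q = 0.103 × 1818 = 187.3 C
n(e⁻) = 187.3 / 96500 = 0.001941 mol
Cr³⁺ + 3e⁻ → Cr, so theoretical n(Cr) = 6.470×10^-4 mol → 0.03364 g
Efficiency = 0.0219 / 0.03364 = 0.6510 = 65.1%

65.1%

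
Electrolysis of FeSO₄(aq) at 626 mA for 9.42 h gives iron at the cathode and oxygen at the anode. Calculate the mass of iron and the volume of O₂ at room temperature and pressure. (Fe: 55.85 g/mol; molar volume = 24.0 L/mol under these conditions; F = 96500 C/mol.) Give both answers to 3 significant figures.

Q = 0.626 × 33912 = 21230 C; n(e⁻) = 21230 / 96500 = 0.2200 mol
Cathode: Fe²⁺ + 2e⁻ → Fe → n(Fe) = 0.2200/2 = 0.1100 mol → 6.14 g
Anode: 2H₂O → O₂ + 4H⁺ + 4e⁻ → n(O₂) = 0.2200/4 = 0.05500 mol → 1.32 L

6.14 g Fe; 1.32 L O₂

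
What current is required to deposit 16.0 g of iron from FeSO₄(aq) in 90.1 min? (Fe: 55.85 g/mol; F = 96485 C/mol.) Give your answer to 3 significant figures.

10.2 A

n(Fe) = 16.0 / 55.85 = 0.2865 mol
Fe²⁺ + 2e⁻ → Fe, so n(e⁻) = 2 × 0.2865 = 0.5730 mol
Q = 0.5730 × 96485 = 55290 C
I = Q / t = 55290 / 5406 s = 10.2 A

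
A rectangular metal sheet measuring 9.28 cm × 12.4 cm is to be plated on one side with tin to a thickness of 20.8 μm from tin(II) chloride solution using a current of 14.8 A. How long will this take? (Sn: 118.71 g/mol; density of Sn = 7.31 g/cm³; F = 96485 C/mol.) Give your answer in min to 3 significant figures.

Plated area = 9.28 × 12.4 = 115.1 cm²
Volume = 115.1 × 20.8×10⁻⁴ cm = 0.2394 cm³
m(Sn) = 0.2394 × 7.31 = 1.750 g
n(Sn) = 1.750 / 118.71 = 0.01474 mol; n(e⁻) = 2 × 0.01474 = 0.02948 mol
Q = 0.02948 × 96485 = 2844 C
t = 2844 / 14.8 = 192.2 s = 3.20 min

3.20 min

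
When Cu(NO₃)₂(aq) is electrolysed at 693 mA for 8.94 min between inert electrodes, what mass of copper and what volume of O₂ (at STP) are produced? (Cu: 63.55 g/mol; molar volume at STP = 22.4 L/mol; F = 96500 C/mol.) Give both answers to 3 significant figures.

0.122 g Cu; 0.0216 L O₂

Q = 0.693 × 536.4 = 371.7 C; n(e⁻) = 371.7 / 96500 = 0.003852 mol
Cathode: Cu²⁺ + 2e⁻ → Cu → n(Cu) = 0.003852/2 = 0.001926 mol → 0.122 g
Anode: 2H₂O → O₂ + 4H⁺ + 4e⁻ → n(O₂) = 0.003852/4 = 9.630×10^-4 mol → 0.0216 L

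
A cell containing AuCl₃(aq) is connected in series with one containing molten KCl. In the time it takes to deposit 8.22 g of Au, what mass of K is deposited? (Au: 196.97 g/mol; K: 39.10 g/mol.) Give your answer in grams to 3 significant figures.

n(Au) = 8.22 / 196.97 = 0.04173 mol
Au³⁺ + 3e⁻ → Au, so n(e⁻) = 3 × 0.04173 = 0.1252 mol
In series, the same 0.1252 mol of electrons flows through the second cell.
K⁺ + e⁻ → K, so n(K) = 0.1252 mol
m(K) = 0.1252 × 39.10 = 4.90 g

4.90 g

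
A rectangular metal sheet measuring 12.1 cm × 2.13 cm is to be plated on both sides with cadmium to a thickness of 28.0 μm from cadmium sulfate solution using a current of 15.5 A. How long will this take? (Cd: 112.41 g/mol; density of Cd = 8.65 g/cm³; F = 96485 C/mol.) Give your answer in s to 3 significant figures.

Plated area = 2 × 12.1 × 2.13 = 51.55 cm²
Volume = 51.55 × 28.0×10⁻⁴ cm = 0.1443 cm³
m(Cd) = 0.1443 × 8.65 = 1.248 g
n(Cd) = 1.248 / 112.41 = 0.01110 mol; n(e⁻) = 2 × 0.01110 = 0.02220 mol
Q = 0.02220 × 96485 = 2142 C
t = 2142 / 15.5 = 138.2 s

138 s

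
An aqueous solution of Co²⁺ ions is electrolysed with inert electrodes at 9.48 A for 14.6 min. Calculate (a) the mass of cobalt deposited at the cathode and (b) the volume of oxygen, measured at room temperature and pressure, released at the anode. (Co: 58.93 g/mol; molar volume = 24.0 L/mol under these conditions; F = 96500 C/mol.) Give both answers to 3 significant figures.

Q = 9.48 × 876 = 8304 C; n(e⁻) = 8304 / 96500 = 0.08605 mol
Cathode: Co²⁺ + 2e⁻ → Co → n(Co) = 0.08605/2 = 0.04303 mol → 2.54 g
Anode: 2H₂O → O₂ + 4H⁺ + 4e⁻ → n(O₂) = 0.08605/4 = 0.02151 mol → 0.516 L

2.54 g Co; 0.516 L O₂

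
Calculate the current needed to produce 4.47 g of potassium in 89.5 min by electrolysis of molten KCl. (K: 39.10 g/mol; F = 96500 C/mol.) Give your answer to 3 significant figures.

n(K) = 4.47 / 39.10 = 0.1143 mol
K⁺ + e⁻ → K, so n(e⁻) = 0.1143 mol
Q = 0.1143 × 96500 = 11030 C
I = Q / t = 11030 / 5370 s = 2.05 A

2.05 A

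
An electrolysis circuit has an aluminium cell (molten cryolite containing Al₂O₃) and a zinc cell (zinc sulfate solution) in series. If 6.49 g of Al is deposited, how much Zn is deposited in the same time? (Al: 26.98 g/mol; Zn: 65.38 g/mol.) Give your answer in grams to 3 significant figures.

23.6 g

n(Al) = 6.49 / 26.98 = 0.2405 mol
Al³⁺ + 3e⁻ → Al, so n(e⁻) = 3 × 0.2405 = 0.7215 mol
In series, the same 0.7215 mol of electrons flows through the second cell.
Zn²⁺ + 2e⁻ → Zn, so n(Zn) = 0.7215 / 2 = 0.3608 mol
m(Zn) = 0.3608 × 65.38 = 23.6 g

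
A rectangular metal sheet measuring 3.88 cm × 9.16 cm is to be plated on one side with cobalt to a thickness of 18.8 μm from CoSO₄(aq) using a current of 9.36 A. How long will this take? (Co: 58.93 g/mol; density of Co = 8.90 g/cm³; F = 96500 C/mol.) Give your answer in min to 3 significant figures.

Plated area = 3.88 × 9.16 = 35.54 cm²
Volume = 35.54 × 18.8×10⁻⁴ cm = 0.06682 cm³
m(Co) = 0.06682 × 8.90 = 0.5947 g
n(Co) = 0.5947 / 58.93 = 0.01009 mol; n(e⁻) = 2 × 0.01009 = 0.02018 mol
Q = 0.02018 × 96500 = 1947 C
t = 1947 / 9.36 = 208.0 s = 3.47 min

3.47 min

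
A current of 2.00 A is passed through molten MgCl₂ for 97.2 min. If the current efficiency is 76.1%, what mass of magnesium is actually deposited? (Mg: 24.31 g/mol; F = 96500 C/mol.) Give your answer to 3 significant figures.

Q = 2.00 × 5832 = 11660 C
n(e⁻) = 11660 / 96500 = 0.1208 mol
Mg²⁺ + 2e⁻ → Mg, so theoretical m(Mg) = 0.06040 × 24.31 = 1.468 g
Actual mass = 76.1% × 1.468 = 1.12 g

1.12 g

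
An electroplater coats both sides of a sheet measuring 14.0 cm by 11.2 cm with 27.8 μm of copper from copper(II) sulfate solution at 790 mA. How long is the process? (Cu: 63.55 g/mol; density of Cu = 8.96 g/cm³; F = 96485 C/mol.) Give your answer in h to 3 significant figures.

Plated area = 2 × 14.0 × 11.2 = 313.6 cm²
Volume = 313.6 × 27.8×10⁻⁴ cm = 0.8718 cm³
m(Cu) = 0.8718 × 8.96 = 7.811 g
n(Cu) = 7.811 / 63.55 = 0.1229 mol; n(e⁻) = 2 × 0.1229 = 0.2458 mol
Q = 0.2458 × 96485 = 23720 C
t = 23720 / 0.790 = 30030 s = 8.34 h

8.34 h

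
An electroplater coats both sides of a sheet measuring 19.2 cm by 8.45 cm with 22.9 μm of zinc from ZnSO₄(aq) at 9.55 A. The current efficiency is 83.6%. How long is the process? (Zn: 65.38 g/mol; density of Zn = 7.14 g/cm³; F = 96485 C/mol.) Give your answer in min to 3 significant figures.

Plated area = 2 × 19.2 × 8.45 = 324.5 cm²
Volume = 324.5 × 22.9×10⁻⁴ cm = 0.7431 cm³
m(Zn) = 0.7431 × 7.14 = 5.306 g
n(Zn) = 5.306 / 65.38 = 0.08116 mol; n(e⁻) = 2 × 0.08116 = 0.1623 mol
Q = 0.1623 × 96485 / 0.836 = 18730 C
t = 18730 / 9.55 = 1961 s = 32.7 min

32.7 min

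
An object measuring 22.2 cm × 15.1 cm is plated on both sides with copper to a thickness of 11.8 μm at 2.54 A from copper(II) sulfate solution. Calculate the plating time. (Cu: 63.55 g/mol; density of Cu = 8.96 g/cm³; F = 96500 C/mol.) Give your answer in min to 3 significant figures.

Plated area = 2 × 22.2 × 15.1 = 670.4 cm²
Volume = 670.4 × 11.8×10⁻⁴ cm = 0.7911 cm³
m(Cu) = 0.7911 × 8.96 = 7.088 g
n(Cu) = 7.088 / 63.55 = 0.1115 mol; n(e⁻) = 2 × 0.1115 = 0.2230 mol
Q = 0.2230 × 96500 = 21520 C
t = 21520 / 2.54 = 8472 s = 141 min

141 min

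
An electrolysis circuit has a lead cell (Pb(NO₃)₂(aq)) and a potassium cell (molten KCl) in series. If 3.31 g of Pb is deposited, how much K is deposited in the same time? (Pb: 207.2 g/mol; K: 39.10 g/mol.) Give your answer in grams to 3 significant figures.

1.25 g

n(Pb) = 3.31 / 207.2 = 0.01597 mol
Pb²⁺ + 2e⁻ → Pb, so n(e⁻) = 2 × 0.01597 = 0.03194 mol
In series, the same 0.03194 mol of electrons flows through the second cell.
K⁺ + e⁻ → K, so n(K) = 0.03194 mol
m(K) = 0.03194 × 39.10 = 1.25 g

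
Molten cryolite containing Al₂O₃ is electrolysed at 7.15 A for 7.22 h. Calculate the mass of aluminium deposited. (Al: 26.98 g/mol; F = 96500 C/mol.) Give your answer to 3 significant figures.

Q = It = 7.15 × 25992 = 1.858×10^5 C
Moles of electrons = 1.858×10^5 / 96500 = 1.925 mol
Al³⁺ + 3e⁻ → Al, so n(Al) = 1.925 / 3 = 0.6417 mol
m = 0.6417 × 26.98 = 17.3 g

17.3 g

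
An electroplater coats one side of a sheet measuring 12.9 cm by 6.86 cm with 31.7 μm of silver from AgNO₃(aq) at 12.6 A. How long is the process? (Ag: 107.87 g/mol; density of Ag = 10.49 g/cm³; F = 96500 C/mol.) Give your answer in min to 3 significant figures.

Plated area = 12.9 × 6.86 = 88.49 cm²
Volume = 88.49 × 31.7×10⁻⁴ cm = 0.2805 cm³
m(Ag) = 0.2805 × 10.49 = 2.942 g
n(Ag) = 2.942 / 107.87 = 0.02727 mol; n(e⁻) = 0.02727 mol
Q = 0.02727 × 96500 = 2632 C
t = 2632 / 12.6 = 208.9 s = 3.48 min

3.48 min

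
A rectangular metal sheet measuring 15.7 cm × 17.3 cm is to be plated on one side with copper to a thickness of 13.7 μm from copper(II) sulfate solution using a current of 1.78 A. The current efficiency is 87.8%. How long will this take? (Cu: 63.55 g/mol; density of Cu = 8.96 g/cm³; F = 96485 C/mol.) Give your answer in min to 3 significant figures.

108 min

Plated area = 15.7 × 17.3 = 271.6 cm²
Volume = 271.6 × 13.7×10⁻⁴ cm = 0.3721 cm³
m(Cu) = 0.3721 × 8.96 = 3.334 g
n(Cu) = 3.334 / 63.55 = 0.05246 mol; n(e⁻) = 2 × 0.05246 = 0.1049 mol
Q = 0.1049 × 96485 / 0.878 = 11530 C
t = 11530 / 1.78 = 6478 s = 108 min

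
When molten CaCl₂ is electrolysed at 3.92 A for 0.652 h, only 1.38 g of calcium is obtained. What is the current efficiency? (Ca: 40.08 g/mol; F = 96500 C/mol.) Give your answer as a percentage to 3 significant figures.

72.2%

Q = 3.92 × 2347.2 = 9201 C
n(e⁻) = 9201 / 96500 = 0.09535 mol
Ca²⁺ + 2e⁻ → Ca, so theoretical n(Ca) = 0.04768 mol → 1.911 g
Efficiency = 1.38 / 1.911 = 0.7221 = 72.2%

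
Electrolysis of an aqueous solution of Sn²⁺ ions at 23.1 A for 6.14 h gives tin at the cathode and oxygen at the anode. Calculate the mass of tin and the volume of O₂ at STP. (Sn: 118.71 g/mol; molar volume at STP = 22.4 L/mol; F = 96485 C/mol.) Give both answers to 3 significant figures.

314 g Sn; 29.6 L O₂

Q = 23.1 × 22104 = 5.106×10^5 C; n(e⁻) = 5.106×10^5 / 96485 = 5.292 mol
Cathode: Sn²⁺ + 2e⁻ → Sn → n(Sn) = 5.292/2 = 2.646 mol → 314 g
Anode: 2H₂O → O₂ + 4H⁺ + 4e⁻ → n(O₂) = 5.292/4 = 1.323 mol → 29.6 L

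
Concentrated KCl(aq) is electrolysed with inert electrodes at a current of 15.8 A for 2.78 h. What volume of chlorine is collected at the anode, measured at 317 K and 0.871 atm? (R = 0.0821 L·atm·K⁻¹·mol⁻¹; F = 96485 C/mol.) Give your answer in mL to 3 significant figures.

24500 mL

Q = 15.8 A × 10008 s = 1.581×10^5 C
Moles of electrons = 1.581×10^5 / 96485 = 1.639 mol
2Cl⁻ → Cl₂ + 2e⁻, so n(Cl₂) = 1.639 / 2 = 0.8195 mol
V = nRT/P = 0.8195 × 0.0821 × 317 / 0.871 = 24.49 L
= 24500 mL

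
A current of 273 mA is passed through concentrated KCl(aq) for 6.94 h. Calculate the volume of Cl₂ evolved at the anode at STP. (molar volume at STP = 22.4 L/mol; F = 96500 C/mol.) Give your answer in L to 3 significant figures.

Q = It = 0.273 × 24984 = 6821 C
Moles of electrons = 6821 / 96500 = 0.07068 mol
2Cl⁻ → Cl₂ + 2e⁻, so n(Cl₂) = 0.07068 / 2 = 0.03534 mol
V = 0.03534 × 22.4 = 0.7916 L

0.792 L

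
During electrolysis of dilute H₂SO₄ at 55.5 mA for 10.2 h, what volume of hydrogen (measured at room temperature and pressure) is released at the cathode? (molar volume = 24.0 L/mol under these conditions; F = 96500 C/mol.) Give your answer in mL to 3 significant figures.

253 mL

Charge passed = 0.0555 × 36720 = 2038 C
n(e⁻) = 2038 / 96500 = 0.02112 mol
2H⁺ + 2e⁻ → H₂, so n(H₂) = 0.02112 / 2 = 0.01056 mol
V = 0.01056 × 24.0 = 0.2534 L
= 253 mL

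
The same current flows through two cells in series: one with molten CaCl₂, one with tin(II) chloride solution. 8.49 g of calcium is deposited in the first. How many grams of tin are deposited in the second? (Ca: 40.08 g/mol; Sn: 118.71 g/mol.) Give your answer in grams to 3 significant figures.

25.1 g

n(Ca) = 8.49 / 40.08 = 0.2118 mol
Ca²⁺ + 2e⁻ → Ca, so n(e⁻) = 2 × 0.2118 = 0.4236 mol
Since the cells are in series, n(e⁻) in the Sn cell is also 0.4236 mol.
Sn²⁺ + 2e⁻ → Sn, so n(Sn) = 0.4236 / 2 = 0.2118 mol
m(Sn) = 0.2118 × 118.71 = 25.1 g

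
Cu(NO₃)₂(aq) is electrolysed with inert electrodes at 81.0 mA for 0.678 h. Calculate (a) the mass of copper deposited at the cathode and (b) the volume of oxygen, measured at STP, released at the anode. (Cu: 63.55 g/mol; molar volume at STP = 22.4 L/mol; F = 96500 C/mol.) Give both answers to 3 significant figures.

0.0651 g Cu; 0.0115 L O₂

Q = 0.0810 × 2440.8 = 197.7 C; n(e⁻) = 197.7 / 96500 = 0.002049 mol
Cathode: Cu²⁺ + 2e⁻ → Cu → n(Cu) = 0.002049/2 = 0.001025 mol → 0.0651 g
Anode: 2H₂O → O₂ + 4H⁺ + 4e⁻ → n(O₂) = 0.002049/4 = 5.123×10^-4 mol → 0.0115 L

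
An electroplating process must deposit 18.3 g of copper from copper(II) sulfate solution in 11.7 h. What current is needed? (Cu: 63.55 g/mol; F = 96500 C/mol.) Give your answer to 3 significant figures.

1.32 A

n(Cu) = 18.3 / 63.55 = 0.2880 mol
Cu²⁺ + 2e⁻ → Cu, so n(e⁻) = 2 × 0.2880 = 0.5760 mol
Q = 0.5760 × 96500 = 55580 C
I = Q / t = 55580 / 42120 s = 1.32 A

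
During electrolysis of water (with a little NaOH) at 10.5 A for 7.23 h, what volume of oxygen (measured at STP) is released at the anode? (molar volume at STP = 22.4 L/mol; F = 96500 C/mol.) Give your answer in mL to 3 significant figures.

Charge passed = 10.5 × 26028 = 2.733×10^5 C
n(e⁻) = Q/F = 2.733×10^5/96500 = 2.832 mol
2H₂O → O₂ + 4H⁺ + 4e⁻, so n(O₂) = 2.832 / 4 = 0.7080 mol
V = 0.7080 × 22.4 = 15.86 L
= 15900 mL

15900 mL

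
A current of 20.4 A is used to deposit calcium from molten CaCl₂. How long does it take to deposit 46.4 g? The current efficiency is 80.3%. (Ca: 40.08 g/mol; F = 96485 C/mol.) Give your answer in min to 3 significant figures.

n(Ca) = 46.4 / 40.08 = 1.158 mol
Ca²⁺ + 2e⁻ → Ca, so n(e⁻) = 2 × 1.158 = 2.316 mol
Q = 2.316 × 96485 / 0.803 = 2.783×10^5 C
t = Q / I = 2.783×10^5 / 20.4 = 13640 s = 227 min

227 min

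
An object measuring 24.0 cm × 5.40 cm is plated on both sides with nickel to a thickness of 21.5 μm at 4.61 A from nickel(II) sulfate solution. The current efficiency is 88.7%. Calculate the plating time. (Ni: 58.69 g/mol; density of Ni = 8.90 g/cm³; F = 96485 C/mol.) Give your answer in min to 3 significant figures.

Plated area = 2 × 24.0 × 5.40 = 259.2 cm²
Volume = 259.2 × 21.5×10⁻⁴ cm = 0.5573 cm³
m(Ni) = 0.5573 × 8.90 = 4.960 g
n(Ni) = 4.960 / 58.69 = 0.08451 mol; n(e⁻) = 2 × 0.08451 = 0.1690 mol
Q = 0.1690 × 96485 / 0.887 = 18380 C
t = 18380 / 4.61 = 3987 s = 66.5 min

66.5 min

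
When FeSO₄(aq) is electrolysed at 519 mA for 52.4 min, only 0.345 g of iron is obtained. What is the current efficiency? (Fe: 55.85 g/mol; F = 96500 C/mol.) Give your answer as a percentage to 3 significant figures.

Q = 0.519 × 3144 = 1632 C
n(e⁻) = 1632 / 96500 = 0.01691 mol
Fe²⁺ + 2e⁻ → Fe, so theoretical n(Fe) = 0.008455 mol → 0.4722 g
Efficiency = 0.345 / 0.4722 = 0.7306 = 73.1%

73.1%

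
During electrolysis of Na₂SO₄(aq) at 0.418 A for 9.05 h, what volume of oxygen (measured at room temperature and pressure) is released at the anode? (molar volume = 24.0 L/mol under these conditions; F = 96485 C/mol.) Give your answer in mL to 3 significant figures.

847 mL

Q = 0.418 A × 32580 s = 13620 C
n(e⁻) = Q/F = 13620/96485 = 0.1412 mol
2H₂O → O₂ + 4H⁺ + 4e⁻, so n(O₂) = 0.1412 / 4 = 0.03530 mol
V = 0.03530 × 24.0 = 0.8472 L
= 847 mL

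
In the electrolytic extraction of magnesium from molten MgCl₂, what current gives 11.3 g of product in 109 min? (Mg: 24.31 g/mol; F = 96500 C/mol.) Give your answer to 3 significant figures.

13.7 A

n(Mg) = 11.3 / 24.31 = 0.4648 mol
Mg²⁺ + 2e⁻ → Mg, so n(e⁻) = 2 × 0.4648 = 0.9296 mol
Q = 0.9296 × 96500 = 89710 C
I = Q / t = 89710 / 6540 s = 13.7 A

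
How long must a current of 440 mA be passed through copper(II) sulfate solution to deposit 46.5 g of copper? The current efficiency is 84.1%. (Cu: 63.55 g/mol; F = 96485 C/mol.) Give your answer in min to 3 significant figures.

n(Cu) = 46.5 / 63.55 = 0.7317 mol
Cu²⁺ + 2e⁻ → Cu, so n(e⁻) = 2 × 0.7317 = 1.463 mol
Q = 1.463 × 96485 / 0.841 = 1.678×10^5 C
t = Q / I = 1.678×10^5 / 0.440 = 3.814×10^5 s = 6360 min

6360 min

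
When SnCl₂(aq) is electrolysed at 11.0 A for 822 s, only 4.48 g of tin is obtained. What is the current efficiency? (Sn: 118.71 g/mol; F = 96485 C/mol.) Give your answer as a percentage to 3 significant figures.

Q = 11.0 × 822 = 9042 C
n(e⁻) = 9042 / 96485 = 0.09371 mol
Sn²⁺ + 2e⁻ → Sn, so theoretical n(Sn) = 0.04686 mol → 5.563 g
Efficiency = 4.48 / 5.563 = 0.8053 = 80.5%

80.5%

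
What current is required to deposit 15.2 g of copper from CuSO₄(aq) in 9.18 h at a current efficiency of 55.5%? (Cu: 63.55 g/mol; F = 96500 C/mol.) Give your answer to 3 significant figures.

2.52 A

n(Cu) = 15.2 / 63.55 = 0.2392 mol
Cu²⁺ + 2e⁻ → Cu, so n(e⁻) = 2 × 0.2392 = 0.4784 mol
Q = 0.4784 × 96500 / 0.555 = 83180 C
I = Q / t = 83180 / 33048 s = 2.52 A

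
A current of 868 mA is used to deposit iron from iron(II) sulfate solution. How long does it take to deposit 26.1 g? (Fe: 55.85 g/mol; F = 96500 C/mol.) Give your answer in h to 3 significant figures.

n(Fe) = 26.1 / 55.85 = 0.4673 mol
Fe²⁺ + 2e⁻ → Fe, so n(e⁻) = 2 × 0.4673 = 0.9346 mol
Q = 0.9346 × 96500 = 90190 C
t = Q / I = 90190 / 0.868 = 1.039×10^5 s = 28.9 h

28.9 h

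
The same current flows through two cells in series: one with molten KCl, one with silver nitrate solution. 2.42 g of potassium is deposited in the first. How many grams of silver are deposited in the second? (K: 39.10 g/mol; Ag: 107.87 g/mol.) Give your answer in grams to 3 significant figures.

n(K) = 2.42 / 39.10 = 0.06189 mol
K⁺ + e⁻ → K, so n(e⁻) = 0.06189 mol
In series, the same 0.06189 mol of electrons flows through the second cell.
Ag⁺ + e⁻ → Ag, so n(Ag) = 0.06189 mol
m(Ag) = 0.06189 × 107.87 = 6.68 g

6.68 g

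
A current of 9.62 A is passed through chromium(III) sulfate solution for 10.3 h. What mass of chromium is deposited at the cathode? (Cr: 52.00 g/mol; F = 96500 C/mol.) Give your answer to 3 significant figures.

Q = 9.62 A × 37080 s = 3.567×10^5 C
Moles of electrons = 3.567×10^5 / 96500 = 3.696 mol
Cr³⁺ + 3e⁻ → Cr, so n(Cr) = 3.696 / 3 = 1.232 mol
m = 1.232 × 52.00 = 64.1 g

64.1 g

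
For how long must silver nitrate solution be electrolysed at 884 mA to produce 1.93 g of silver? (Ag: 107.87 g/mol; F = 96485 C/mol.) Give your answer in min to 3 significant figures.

32.5 min

n(Ag) = 1.93 / 107.87 = 0.01789 mol
Ag⁺ + e⁻ → Ag, so n(e⁻) = 0.01789 mol
Q = 0.01789 × 96485 = 1726 C
t = Q / I = 1726 / 0.884 = 1952 s = 32.5 min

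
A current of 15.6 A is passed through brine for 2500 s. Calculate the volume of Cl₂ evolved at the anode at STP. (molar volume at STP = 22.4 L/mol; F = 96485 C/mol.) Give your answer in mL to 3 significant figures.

Charge passed = 15.6 × 2500 = 39000 C
n(e⁻) = Q/F = 39000/96485 = 0.4042 mol
2Cl⁻ → Cl₂ + 2e⁻, so n(Cl₂) = 0.4042 / 2 = 0.2021 mol
V = 0.2021 × 22.4 = 4.527 L
= 4530 mL

4530 mL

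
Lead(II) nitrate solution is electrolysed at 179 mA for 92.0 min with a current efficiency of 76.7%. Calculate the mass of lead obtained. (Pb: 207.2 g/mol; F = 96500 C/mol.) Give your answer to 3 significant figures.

0.814 g

Q = 0.179 × 5520 = 988.1 C
n(e⁻) = 988.1 / 96500 = 0.01024 mol
Pb²⁺ + 2e⁻ → Pb, so theoretical m(Pb) = 0.005120 × 207.2 = 1.061 g
Actual mass = 76.7% × 1.061 = 0.814 g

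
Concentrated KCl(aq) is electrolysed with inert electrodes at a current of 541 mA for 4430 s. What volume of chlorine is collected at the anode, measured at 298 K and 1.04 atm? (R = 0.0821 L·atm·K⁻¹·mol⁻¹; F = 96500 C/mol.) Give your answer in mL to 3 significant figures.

292 mL

Q = 0.541 A × 4430 s = 2397 C
n(e⁻) = Q/F = 2397/96500 = 0.02484 mol
2Cl⁻ → Cl₂ + 2e⁻, so n(Cl₂) = 0.02484 / 2 = 0.01242 mol
V = nRT/P = 0.01242 × 0.0821 × 298 / 1.04 = 0.2922 L
= 292 mL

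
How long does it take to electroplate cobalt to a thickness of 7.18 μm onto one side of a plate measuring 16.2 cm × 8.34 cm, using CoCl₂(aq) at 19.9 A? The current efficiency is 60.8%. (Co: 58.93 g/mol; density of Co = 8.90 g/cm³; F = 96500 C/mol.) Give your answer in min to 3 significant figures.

Plated area = 16.2 × 8.34 = 135.1 cm²
Volume = 135.1 × 7.18×10⁻⁴ cm = 0.09700 cm³
m(Co) = 0.09700 × 8.90 = 0.8633 g
n(Co) = 0.8633 / 58.93 = 0.01465 mol; n(e⁻) = 2 × 0.01465 = 0.02930 mol
Q = 0.02930 × 96500 / 0.608 = 4650 C
t = 4650 / 19.9 = 233.7 s = 3.90 min

3.90 min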